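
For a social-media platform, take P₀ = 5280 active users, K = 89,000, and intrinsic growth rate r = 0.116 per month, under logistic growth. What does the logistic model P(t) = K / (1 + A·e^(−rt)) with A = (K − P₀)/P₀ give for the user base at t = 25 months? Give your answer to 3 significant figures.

A = (89000 − 5280)/5280 = 15.85606
P(25) = 89000 / (1 + 15.85606·e^(−0.116·25)) = 89000 / (1 + 15.85606·0.055023)
= 89000 / 1.87245 ≈ 47531.27

≈ 47,500 active users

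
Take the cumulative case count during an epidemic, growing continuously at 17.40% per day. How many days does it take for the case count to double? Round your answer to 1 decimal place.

doubling time ≈ 4.0 days

doubling time = ln(2) / |r| = 0.69315 / 0.174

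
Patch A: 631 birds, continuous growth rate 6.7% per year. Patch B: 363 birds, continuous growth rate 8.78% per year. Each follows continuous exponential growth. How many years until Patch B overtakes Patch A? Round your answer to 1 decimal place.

631·e^(0.067t) = 363·e^(0.0878t)
631/363 = e^((0.0878 − 0.067)t) → ln(1.73829) = 0.0208·t
t = 0.5529 / 0.0208

t ≈ 26.6 years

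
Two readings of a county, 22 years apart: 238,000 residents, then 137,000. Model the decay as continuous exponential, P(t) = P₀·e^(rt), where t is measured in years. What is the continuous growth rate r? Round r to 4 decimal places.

137000 = 238000 · e^(r·22)
e^(22r) = 137000/238000 = 0.57563
r = ln(0.57563) / 22 = -0.55229 / 22

r ≈ -0.0251 per year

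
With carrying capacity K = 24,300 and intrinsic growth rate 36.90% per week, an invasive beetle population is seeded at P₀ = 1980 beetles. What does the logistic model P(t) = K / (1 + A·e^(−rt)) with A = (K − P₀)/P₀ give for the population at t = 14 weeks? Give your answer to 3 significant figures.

≈ 22,800 beetles

A = (24300 − 1980)/1980 = 11.27273
P(14) = 24300 / (1 + 11.27273·e^(−0.369·14)) = 24300 / (1 + 11.27273·0.005707)
= 24300 / 1.06434 ≈ 22831.11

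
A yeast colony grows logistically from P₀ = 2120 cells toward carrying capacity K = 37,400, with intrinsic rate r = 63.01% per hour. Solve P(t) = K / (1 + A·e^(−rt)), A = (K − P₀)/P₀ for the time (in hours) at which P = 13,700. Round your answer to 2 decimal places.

t ≈ 3.59 hours

A = (37400 − 2120)/2120 = 16.64151
13700 = 37400/(1 + 16.64151·e^(−0.6301t)) → 1 + 16.64151·e^(−0.6301t) = 2.72993
e^(−0.6301t) = 0.103953 → t = ln(9.61978)/0.6301 = 2.26382/0.6301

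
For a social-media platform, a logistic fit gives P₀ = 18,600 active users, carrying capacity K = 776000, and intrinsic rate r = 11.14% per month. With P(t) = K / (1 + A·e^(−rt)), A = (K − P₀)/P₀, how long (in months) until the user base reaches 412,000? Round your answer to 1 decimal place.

t ≈ 34.4 months

A = (776000 − 18600)/18600 = 40.72043
412000 = 776000/(1 + 40.72043·e^(−0.1114t)) → 1 + 40.72043·e^(−0.1114t) = 1.8835
e^(−0.1114t) = 0.021697 → t = ln(46.09016)/0.1114 = 3.8306/0.1114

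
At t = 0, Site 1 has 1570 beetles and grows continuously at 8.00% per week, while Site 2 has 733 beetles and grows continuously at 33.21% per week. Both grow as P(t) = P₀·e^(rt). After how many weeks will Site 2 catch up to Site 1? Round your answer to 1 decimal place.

1570·e^(0.08t) = 733·e^(0.3321t)
1570/733 = e^((0.3321 − 0.08)t) → ln(2.14188) = 0.2521·t
t = 0.76169 / 0.2521

t ≈ 3.0 weeks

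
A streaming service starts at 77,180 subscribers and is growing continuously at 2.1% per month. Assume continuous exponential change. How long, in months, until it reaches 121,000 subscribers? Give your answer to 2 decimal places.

t ≈ 21.41 months

121000 = 77180 · e^(0.021·t)
t = ln(121000/77180) / 0.021 = ln(1.56776) / 0.021 = 0.44965 / 0.021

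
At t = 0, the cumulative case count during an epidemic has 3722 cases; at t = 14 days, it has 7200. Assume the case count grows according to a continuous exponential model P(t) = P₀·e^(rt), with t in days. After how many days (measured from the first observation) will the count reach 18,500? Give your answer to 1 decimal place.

t ≈ 34.0 days

r = ln(7200/3722) / 14 ≈ 0.04713 per day
t = ln(18500/3722) / r = 1.60351 / 0.04713 ≈ 34.023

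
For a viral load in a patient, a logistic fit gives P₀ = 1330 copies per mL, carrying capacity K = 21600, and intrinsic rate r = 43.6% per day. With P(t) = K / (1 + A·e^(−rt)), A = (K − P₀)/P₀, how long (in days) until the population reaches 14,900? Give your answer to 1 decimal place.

A = (21600 − 1330)/1330 = 15.2406
14900 = 21600/(1 + 15.2406·e^(−0.436t)) → 1 + 15.2406·e^(−0.436t) = 1.44966
e^(−0.436t) = 0.029504 → t = ln(33.89328)/0.436 = 3.52322/0.436

t ≈ 8.1 days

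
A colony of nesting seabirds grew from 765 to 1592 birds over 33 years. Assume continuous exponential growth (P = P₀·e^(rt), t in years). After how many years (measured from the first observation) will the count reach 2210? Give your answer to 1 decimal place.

t ≈ 47.8 years

r = ln(1592/765) / 33 ≈ 0.022208 per year
t = ln(2210/765) / r = 1.06087 / 0.022208 ≈ 47.769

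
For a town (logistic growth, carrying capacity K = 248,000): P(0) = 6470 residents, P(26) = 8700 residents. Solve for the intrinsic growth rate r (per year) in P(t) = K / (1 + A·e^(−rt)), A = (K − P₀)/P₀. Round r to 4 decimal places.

A = (248000 − 6470)/6470 = 37.33076
8700 = 248000/(1 + 37.33076·e^(−r·26)) → e^(−26r) = (28.50575 − 1)/37.33076 = 0.736812
r = −ln(0.736812)/26 = 0.30542/26

r ≈ 0.0117 per year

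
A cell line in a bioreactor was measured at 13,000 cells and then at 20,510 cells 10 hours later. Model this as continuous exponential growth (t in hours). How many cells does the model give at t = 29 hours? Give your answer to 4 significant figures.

≈ 48,780 cells

r = ln(20510/13000) / 10 ≈ 0.045596 per hour
P(29) = 13000 · e^(0.045596·29) = 13000 · 3.75202 ≈ 48776.21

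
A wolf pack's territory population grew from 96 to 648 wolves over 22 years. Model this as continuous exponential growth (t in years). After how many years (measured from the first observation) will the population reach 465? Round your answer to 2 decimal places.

r = ln(648/96) / 22 ≈ 0.086797 per year
t = ln(465/96) / r = 1.57769 / 0.086797 ≈ 18.177

t ≈ 18.18 years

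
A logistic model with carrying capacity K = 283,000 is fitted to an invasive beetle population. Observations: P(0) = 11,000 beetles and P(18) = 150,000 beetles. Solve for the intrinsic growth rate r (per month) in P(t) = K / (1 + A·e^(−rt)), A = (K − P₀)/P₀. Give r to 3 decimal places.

A = (283000 − 11000)/11000 = 24.72727
150000 = 283000/(1 + 24.72727·e^(−r·18)) → e^(−18r) = (1.88667 − 1)/24.72727 = 0.035858
r = −ln(0.035858)/18 = 3.32819/18

r ≈ 0.185 per month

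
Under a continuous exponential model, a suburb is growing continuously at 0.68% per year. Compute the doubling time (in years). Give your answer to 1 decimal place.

doubling time ≈ 101.9 years

doubling time = ln(2) / |r| = 0.69315 / 0.0068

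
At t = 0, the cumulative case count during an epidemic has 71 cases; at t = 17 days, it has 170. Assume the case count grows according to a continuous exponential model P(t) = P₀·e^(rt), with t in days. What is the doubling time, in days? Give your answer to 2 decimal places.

r = ln(170/71) / 17 = ln(2.39437) / 17 ≈ 0.05136 per day
doubling time = ln 2 / |r| = 0.69315 / 0.05136

doubling time ≈ 13.50 days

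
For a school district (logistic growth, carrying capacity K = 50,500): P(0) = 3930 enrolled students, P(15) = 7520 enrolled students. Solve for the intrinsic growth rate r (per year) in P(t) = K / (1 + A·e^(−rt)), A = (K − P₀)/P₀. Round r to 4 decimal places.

r ≈ 0.0486 per year

A = (50500 − 3930)/3930 = 11.84987
7520 = 50500/(1 + 11.84987·e^(−r·15)) → e^(−15r) = (6.71543 − 1)/11.84987 = 0.48232
r = −ln(0.48232)/15 = 0.72915/15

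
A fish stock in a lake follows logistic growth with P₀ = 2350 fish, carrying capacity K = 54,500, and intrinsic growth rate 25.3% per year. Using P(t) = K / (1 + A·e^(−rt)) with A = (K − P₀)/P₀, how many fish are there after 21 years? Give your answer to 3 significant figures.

≈ 49,100 fish

A = (54500 − 2350)/2350 = 22.19149
P(21) = 54500 / (1 + 22.19149·e^(−0.253·21)) = 54500 / (1 + 22.19149·0.004927)
= 54500 / 1.10934 ≈ 49128.3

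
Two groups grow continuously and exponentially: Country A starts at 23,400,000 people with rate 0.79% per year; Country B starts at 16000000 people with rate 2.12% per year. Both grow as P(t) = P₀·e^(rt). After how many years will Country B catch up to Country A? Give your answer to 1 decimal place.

23400000·e^(0.0079t) = 16000000·e^(0.0212t)
23400000/16000000 = e^((0.0212 − 0.0079)t) → ln(1.4625) = 0.0133·t
t = 0.38015 / 0.0133

t ≈ 28.6 years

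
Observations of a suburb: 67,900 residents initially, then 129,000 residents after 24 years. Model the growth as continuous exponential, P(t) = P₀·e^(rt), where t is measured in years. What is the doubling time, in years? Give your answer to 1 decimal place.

doubling time ≈ 25.9 years

r = ln(129000/67900) / 24 = ln(1.89985) / 24 ≈ 0.026741 per year
doubling time = ln 2 / |r| = 0.69315 / 0.026741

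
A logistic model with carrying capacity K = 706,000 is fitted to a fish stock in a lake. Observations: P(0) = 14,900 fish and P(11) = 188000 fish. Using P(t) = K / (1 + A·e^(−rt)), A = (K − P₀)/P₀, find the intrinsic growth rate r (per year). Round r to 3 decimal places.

r ≈ 0.257 per year

A = (706000 − 14900)/14900 = 46.38255
188000 = 706000/(1 + 46.38255·e^(−r·11)) → e^(−11r) = (3.75532 − 1)/46.38255 = 0.059404
r = −ln(0.059404)/11 = 2.82339/11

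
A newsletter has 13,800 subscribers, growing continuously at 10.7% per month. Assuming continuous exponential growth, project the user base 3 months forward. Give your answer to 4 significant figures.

P(3) = 13800 · e^(0.107·3) = 13800 · e^(0.321)
= 13800 · 1.37851 ≈ 19023.38

≈ 19,020 subscribers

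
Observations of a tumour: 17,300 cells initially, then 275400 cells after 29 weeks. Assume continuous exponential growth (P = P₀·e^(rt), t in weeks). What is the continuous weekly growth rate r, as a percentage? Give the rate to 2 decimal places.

r ≈ 9.54% per week

275400 = 17300 · e^(r·29)
e^(29r) = 275400/17300 = 15.91908
r = ln(15.91908) / 29 = 2.76752 / 29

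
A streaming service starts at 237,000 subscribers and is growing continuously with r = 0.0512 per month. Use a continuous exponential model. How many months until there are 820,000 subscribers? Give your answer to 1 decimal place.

t ≈ 24.2 months

820000 = 237000 · e^(0.0512·t)
t = ln(820000/237000) / 0.0512 = ln(3.45992) / 0.0512 = 1.24124 / 0.0512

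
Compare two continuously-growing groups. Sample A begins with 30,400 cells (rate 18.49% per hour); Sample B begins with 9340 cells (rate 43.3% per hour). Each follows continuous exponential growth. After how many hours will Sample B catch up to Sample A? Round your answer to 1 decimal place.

t ≈ 4.8 hours

30400·e^(0.1849t) = 9340·e^(0.433t)
30400/9340 = e^((0.433 − 0.1849)t) → ln(3.25482) = 0.2481·t
t = 1.18014 / 0.2481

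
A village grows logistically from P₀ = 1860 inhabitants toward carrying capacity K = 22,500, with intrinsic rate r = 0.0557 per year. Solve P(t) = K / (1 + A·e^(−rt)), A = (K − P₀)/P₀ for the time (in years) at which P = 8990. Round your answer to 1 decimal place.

t ≈ 35.9 years

A = (22500 − 1860)/1860 = 11.09677
8990 = 22500/(1 + 11.09677·e^(−0.0557t)) → 1 + 11.09677·e^(−0.0557t) = 2.50278
e^(−0.0557t) = 0.135425 → t = ln(7.38416)/0.0557 = 1.99934/0.0557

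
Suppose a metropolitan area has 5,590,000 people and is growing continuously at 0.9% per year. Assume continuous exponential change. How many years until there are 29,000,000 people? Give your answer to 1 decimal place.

29000000 = 5590000 · e^(0.009·t)
t = ln(29000000/5590000) / 0.009 = ln(5.18784) / 0.009 = 1.64632 / 0.009

t ≈ 182.9 years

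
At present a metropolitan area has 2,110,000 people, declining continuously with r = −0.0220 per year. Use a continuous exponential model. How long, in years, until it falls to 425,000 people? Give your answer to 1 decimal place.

425000 = 2110000 · e^(-0.022·t)
t = ln(425000/2110000) / -0.022 = ln(0.20142) / -0.022 = -1.60235 / -0.022

t ≈ 72.8 years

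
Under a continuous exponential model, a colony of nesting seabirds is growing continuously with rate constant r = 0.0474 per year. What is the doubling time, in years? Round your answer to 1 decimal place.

doubling time ≈ 14.6 years

doubling time = ln(2) / |r| = 0.69315 / 0.0474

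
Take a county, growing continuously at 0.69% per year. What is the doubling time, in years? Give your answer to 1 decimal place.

doubling time = ln(2) / |r| = 0.69315 / 0.0069

doubling time ≈ 100.5 years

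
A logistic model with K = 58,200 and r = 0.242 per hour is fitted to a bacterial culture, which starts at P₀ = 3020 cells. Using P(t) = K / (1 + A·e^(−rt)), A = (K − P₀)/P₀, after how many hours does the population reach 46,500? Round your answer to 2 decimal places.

t ≈ 17.71 hours

A = (58200 − 3020)/3020 = 18.27152
46500 = 58200/(1 + 18.27152·e^(−0.242t)) → 1 + 18.27152·e^(−0.242t) = 1.25161
e^(−0.242t) = 0.013771 → t = ln(72.61759)/0.242 = 4.28521/0.242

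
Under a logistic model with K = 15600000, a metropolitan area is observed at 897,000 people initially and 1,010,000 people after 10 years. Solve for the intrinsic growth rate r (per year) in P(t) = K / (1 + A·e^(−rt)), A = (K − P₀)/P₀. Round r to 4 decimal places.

r ≈ 0.0126 per year

A = (15600000 − 897000)/897000 = 16.3913
1010000 = 15600000/(1 + 16.3913·e^(−r·10)) → e^(−10r) = (15.44554 − 1)/16.3913 = 0.881293
r = −ln(0.881293)/10 = 0.12636/10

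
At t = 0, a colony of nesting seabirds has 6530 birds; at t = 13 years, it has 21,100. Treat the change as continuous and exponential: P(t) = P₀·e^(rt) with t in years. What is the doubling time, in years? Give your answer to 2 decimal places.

doubling time ≈ 7.68 years

r = ln(21100/6530) / 13 = ln(3.23124) / 13 ≈ 0.09022 per year
doubling time = ln 2 / |r| = 0.69315 / 0.09022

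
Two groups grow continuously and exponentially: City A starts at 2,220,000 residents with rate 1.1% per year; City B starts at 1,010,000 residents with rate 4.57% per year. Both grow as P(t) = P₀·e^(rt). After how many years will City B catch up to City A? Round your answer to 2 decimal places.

2220000·e^(0.011t) = 1010000·e^(0.0457t)
2220000/1010000 = e^((0.0457 − 0.011)t) → ln(2.19802) = 0.0347·t
t = 0.78756 / 0.0347

t ≈ 22.70 years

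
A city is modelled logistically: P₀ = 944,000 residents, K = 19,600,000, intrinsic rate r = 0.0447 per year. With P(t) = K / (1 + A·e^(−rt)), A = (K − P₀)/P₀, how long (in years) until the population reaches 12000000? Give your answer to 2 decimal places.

A = (19600000 − 944000)/944000 = 19.76271
12000000 = 19600000/(1 + 19.76271·e^(−0.0447t)) → 1 + 19.76271·e^(−0.0447t) = 1.63333
e^(−0.0447t) = 0.032047 → t = ln(31.20428)/0.0447 = 3.44056/0.0447

t ≈ 76.97 years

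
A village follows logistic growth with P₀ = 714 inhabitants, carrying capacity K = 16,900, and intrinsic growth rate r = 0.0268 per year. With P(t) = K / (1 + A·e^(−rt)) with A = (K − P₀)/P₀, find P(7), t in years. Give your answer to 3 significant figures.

A = (16900 − 714)/714 = 22.66947
P(7) = 16900 / (1 + 22.66947·e^(−0.0268·7)) = 16900 / (1 + 22.66947·0.828946)
= 16900 / 19.79177 ≈ 853.89

≈ 854 inhabitants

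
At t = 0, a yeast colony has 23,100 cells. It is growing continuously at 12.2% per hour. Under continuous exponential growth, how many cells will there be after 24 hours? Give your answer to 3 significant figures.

P(24) = 23100 · e^(0.122·24) = 23100 · e^(2.928)
= 23100 · 18.69021 ≈ 431743.91

≈ 432,000 cells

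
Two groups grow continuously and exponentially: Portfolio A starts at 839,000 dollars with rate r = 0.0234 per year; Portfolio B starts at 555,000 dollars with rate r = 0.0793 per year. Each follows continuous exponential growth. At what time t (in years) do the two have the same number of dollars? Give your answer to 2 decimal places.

t ≈ 7.39 years

839000·e^(0.0234t) = 555000·e^(0.0793t)
839000/555000 = e^((0.0793 − 0.0234)t) → ln(1.51171) = 0.0559·t
t = 0.41324 / 0.0559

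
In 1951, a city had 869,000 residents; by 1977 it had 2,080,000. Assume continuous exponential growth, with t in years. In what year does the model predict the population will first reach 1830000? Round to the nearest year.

r = ln(2080000/869000) / 26 = 0.87278/26 ≈ 0.033568 per year
t = ln(1830000/869000) / r = 0.74473/0.033568 ≈ 22.19 years after 1951

year 1973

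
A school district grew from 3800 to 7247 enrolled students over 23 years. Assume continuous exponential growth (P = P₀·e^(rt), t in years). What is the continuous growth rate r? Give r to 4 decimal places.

r ≈ 0.0281 per year

7247 = 3800 · e^(r·23)
e^(23r) = 7247/3800 = 1.90711
r = ln(1.90711) / 23 = 0.64559 / 23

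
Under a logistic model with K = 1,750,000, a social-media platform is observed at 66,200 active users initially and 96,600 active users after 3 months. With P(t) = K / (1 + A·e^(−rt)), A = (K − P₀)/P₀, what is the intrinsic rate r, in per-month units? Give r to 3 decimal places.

r ≈ 0.132 per month

A = (1750000 − 66200)/66200 = 25.43505
96600 = 1750000/(1 + 25.43505·e^(−r·3)) → e^(−3r) = (18.11594 − 1)/25.43505 = 0.672928
r = −ln(0.672928)/3 = 0.39612/3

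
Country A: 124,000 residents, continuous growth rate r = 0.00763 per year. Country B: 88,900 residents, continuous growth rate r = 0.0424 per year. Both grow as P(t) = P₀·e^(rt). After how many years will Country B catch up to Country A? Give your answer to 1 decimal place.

t ≈ 9.6 years

124000·e^(0.00763t) = 88900·e^(0.0424t)
124000/88900 = e^((0.0424 − 0.00763)t) → ln(1.39483) = 0.03477·t
t = 0.33277 / 0.03477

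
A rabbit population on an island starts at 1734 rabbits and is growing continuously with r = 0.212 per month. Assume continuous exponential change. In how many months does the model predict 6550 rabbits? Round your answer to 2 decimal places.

t ≈ 6.27 months

6550 = 1734 · e^(0.212·t)
t = ln(6550/1734) / 0.212 = ln(3.77739) / 0.212 = 1.32903 / 0.212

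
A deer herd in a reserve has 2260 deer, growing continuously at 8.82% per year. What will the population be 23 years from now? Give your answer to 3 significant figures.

P(23) = 2260 · e^(0.0882·23) = 2260 · e^(2.0286)
= 2260 · 7.60343 ≈ 17183.76

≈ 17,200 deer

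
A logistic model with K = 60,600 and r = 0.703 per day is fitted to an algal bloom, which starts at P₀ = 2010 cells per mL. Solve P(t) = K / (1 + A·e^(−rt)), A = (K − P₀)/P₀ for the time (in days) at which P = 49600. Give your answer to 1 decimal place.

A = (60600 − 2010)/2010 = 29.14925
49600 = 60600/(1 + 29.14925·e^(−0.703t)) → 1 + 29.14925·e^(−0.703t) = 1.22177
e^(−0.703t) = 0.007608 → t = ln(131.43664)/0.703 = 4.87852/0.703

t ≈ 6.9 days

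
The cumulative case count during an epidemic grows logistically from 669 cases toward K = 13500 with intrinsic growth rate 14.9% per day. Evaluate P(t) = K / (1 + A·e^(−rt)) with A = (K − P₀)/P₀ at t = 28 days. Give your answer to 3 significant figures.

A = (13500 − 669)/669 = 19.17937
P(28) = 13500 / (1 + 19.17937·e^(−0.149·28)) = 13500 / (1 + 19.17937·0.015421)
= 13500 / 1.29577 ≈ 10418.5

≈ 10,400 cases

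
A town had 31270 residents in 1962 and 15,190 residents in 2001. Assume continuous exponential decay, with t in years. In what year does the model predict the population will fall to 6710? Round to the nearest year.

r = ln(15190/31270) / 39 = -0.72202/39 ≈ -0.018513 per year
t = ln(6710/31270) / r = -1.53906/-0.018513 ≈ 83.13 years after 1962

year 2045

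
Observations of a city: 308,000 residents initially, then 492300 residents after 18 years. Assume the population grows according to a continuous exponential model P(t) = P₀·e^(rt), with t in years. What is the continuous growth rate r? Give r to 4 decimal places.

r ≈ 0.0261 per year

492300 = 308000 · e^(r·18)
e^(18r) = 492300/308000 = 1.59838
r = ln(1.59838) / 18 = 0.46899 / 18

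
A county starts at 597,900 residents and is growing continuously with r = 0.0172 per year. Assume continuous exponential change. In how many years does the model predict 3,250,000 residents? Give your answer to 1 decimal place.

t ≈ 98.4 years

3250000 = 597900 · e^(0.0172·t)
t = ln(3250000/597900) / 0.0172 = ln(5.43569) / 0.0172 = 1.69299 / 0.0172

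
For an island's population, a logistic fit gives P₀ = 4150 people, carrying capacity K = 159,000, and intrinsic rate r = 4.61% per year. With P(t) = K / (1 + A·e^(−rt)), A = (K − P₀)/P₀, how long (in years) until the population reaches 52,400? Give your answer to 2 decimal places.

t ≈ 63.11 years

A = (159000 − 4150)/4150 = 37.31325
52400 = 159000/(1 + 37.31325·e^(−0.0461t)) → 1 + 37.31325·e^(−0.0461t) = 3.03435
e^(−0.0461t) = 0.054521 → t = ln(18.3416)/0.0461 = 2.90917/0.0461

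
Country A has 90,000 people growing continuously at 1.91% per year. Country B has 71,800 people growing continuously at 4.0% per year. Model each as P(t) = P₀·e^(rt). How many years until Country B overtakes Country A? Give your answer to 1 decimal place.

90000·e^(0.0191t) = 71800·e^(0.04t)
90000/71800 = e^((0.04 − 0.0191)t) → ln(1.25348) = 0.0209·t
t = 0.22593 / 0.0209

t ≈ 10.8 years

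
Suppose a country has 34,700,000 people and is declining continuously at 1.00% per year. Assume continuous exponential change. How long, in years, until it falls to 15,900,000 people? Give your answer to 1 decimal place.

15900000 = 34700000 · e^(-0.01·t)
t = ln(15900000/34700000) / -0.01 = ln(0.45821) / -0.01 = -0.78042 / -0.01

t ≈ 78.0 years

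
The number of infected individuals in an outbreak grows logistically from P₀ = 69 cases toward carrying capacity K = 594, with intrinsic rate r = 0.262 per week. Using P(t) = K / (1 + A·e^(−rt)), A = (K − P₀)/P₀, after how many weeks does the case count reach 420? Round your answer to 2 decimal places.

t ≈ 11.11 weeks

A = (594 − 69)/69 = 7.6087
420 = 594/(1 + 7.6087·e^(−0.262t)) → 1 + 7.6087·e^(−0.262t) = 1.41429
e^(−0.262t) = 0.054449 → t = ln(18.36582)/0.262 = 2.91049/0.262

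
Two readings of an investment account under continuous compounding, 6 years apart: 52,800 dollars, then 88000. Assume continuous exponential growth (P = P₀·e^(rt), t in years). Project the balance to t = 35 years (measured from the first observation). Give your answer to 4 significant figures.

r = ln(88000/52800) / 6 ≈ 0.085138 per year
P(35) = 52800 · e^(0.085138·35) = 52800 · 19.6842 ≈ 1039325.61

≈ 1,039,000 dollars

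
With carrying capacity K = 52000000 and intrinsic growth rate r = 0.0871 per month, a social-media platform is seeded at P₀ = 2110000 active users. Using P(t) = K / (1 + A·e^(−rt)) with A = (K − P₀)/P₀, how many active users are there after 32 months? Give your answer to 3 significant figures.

≈ 21,200,000 active users

A = (52000000 − 2110000)/2110000 = 23.64455
P(32) = 52000000 / (1 + 23.64455·e^(−0.0871·32)) = 52000000 / (1 + 23.64455·0.061593)
= 52000000 / 2.45635 ≈ 21169630.02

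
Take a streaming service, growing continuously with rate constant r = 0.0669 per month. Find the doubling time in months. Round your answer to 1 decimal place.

doubling time = ln(2) / |r| = 0.69315 / 0.0669

doubling time ≈ 10.4 months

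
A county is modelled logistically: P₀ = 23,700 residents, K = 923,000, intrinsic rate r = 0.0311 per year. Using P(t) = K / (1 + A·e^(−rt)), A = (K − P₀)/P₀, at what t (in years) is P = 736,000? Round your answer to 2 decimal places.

t ≈ 160.97 years

A = (923000 − 23700)/23700 = 37.94515
736000 = 923000/(1 + 37.94515·e^(−0.0311t)) → 1 + 37.94515·e^(−0.0311t) = 1.25408
e^(−0.0311t) = 0.006696 → t = ln(149.34561)/0.0311 = 5.00626/0.0311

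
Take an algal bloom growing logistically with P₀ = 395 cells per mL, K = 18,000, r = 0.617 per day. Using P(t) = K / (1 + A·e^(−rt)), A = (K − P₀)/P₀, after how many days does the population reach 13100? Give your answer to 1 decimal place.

t ≈ 7.7 days

A = (18000 − 395)/395 = 44.56962
13100 = 18000/(1 + 44.56962·e^(−0.617t)) → 1 + 44.56962·e^(−0.617t) = 1.37405
e^(−0.617t) = 0.008392 → t = ln(119.15552)/0.617 = 4.78043/0.617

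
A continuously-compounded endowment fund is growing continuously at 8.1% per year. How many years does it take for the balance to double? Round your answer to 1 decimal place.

doubling time = ln(2) / |r| = 0.69315 / 0.081

doubling time ≈ 8.6 years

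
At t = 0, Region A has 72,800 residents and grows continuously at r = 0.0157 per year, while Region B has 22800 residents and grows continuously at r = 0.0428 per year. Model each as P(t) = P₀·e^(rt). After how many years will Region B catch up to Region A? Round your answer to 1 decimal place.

72800·e^(0.0157t) = 22800·e^(0.0428t)
72800/22800 = e^((0.0428 − 0.0157)t) → ln(3.19298) = 0.0271·t
t = 1.16096 / 0.0271

t ≈ 42.8 years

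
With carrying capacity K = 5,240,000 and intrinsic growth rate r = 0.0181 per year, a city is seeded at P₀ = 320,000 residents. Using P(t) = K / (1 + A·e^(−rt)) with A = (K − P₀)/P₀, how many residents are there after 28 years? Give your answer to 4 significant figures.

≈ 510,600 residents

A = (5240000 − 320000)/320000 = 15.375
P(28) = 5240000 / (1 + 15.375·e^(−0.0181·28)) = 5240000 / (1 + 15.375·0.60242)
= 5240000 / 10.26221 ≈ 510611.2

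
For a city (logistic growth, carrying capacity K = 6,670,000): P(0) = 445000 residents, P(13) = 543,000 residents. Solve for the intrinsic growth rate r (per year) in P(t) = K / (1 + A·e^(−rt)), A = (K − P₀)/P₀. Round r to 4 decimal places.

r ≈ 0.0165 per year

A = (6670000 − 445000)/445000 = 13.98876
543000 = 6670000/(1 + 13.98876·e^(−r·13)) → e^(−13r) = (12.28361 − 1)/13.98876 = 0.806619
r = −ln(0.806619)/13 = 0.2149/13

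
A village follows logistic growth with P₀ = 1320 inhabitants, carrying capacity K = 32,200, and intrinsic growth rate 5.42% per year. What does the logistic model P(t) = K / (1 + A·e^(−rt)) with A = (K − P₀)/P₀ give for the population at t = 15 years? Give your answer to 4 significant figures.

A = (32200 − 1320)/1320 = 23.39394
P(15) = 32200 / (1 + 23.39394·e^(−0.0542·15)) = 32200 / (1 + 23.39394·0.443525)
= 32200 / 11.37581 ≈ 2830.57

≈ 2,831 inhabitants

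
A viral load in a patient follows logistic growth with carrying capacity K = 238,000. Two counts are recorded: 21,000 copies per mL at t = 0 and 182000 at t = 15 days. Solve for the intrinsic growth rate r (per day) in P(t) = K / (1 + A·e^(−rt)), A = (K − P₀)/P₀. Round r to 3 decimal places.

A = (238000 − 21000)/21000 = 10.33333
182000 = 238000/(1 + 10.33333·e^(−r·15)) → e^(−15r) = (1.30769 − 1)/10.33333 = 0.029777
r = −ln(0.029777)/15 = 3.51403/15

r ≈ 0.234 per day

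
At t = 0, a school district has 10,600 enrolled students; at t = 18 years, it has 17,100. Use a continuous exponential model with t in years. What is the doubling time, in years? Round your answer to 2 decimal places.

doubling time ≈ 26.09 years

r = ln(17100/10600) / 18 = ln(1.61321) / 18 ≈ 0.026568 per year
doubling time = ln 2 / |r| = 0.69315 / 0.026568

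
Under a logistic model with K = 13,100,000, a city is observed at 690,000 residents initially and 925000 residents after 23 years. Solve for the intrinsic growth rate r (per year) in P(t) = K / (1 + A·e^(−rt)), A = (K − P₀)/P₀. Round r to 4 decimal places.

r ≈ 0.0136 per year

A = (13100000 − 690000)/690000 = 17.98551
925000 = 13100000/(1 + 17.98551·e^(−r·23)) → e^(−23r) = (14.16216 − 1)/17.98551 = 0.73182
r = −ln(0.73182)/23 = 0.31222/23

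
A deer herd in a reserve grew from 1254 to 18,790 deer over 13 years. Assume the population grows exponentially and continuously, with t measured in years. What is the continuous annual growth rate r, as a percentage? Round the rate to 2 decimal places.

18790 = 1254 · e^(r·13)
e^(13r) = 18790/1254 = 14.98405
r = ln(14.98405) / 13 = 2.70699 / 13

r ≈ 20.82% per year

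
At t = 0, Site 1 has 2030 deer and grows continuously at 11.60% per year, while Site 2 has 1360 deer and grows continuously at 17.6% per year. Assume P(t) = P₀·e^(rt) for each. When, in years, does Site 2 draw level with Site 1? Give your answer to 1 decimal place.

t ≈ 6.7 years

2030·e^(0.116t) = 1360·e^(0.176t)
2030/1360 = e^((0.176 − 0.116)t) → ln(1.49265) = 0.06·t
t = 0.40055 / 0.06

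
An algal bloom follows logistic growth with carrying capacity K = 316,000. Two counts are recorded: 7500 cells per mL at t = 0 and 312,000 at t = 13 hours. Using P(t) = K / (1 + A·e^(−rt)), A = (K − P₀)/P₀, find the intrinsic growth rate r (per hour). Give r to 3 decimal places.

A = (316000 − 7500)/7500 = 41.13333
312000 = 316000/(1 + 41.13333·e^(−r·13)) → e^(−13r) = (1.01282 − 1)/41.13333 = 0.000312
r = −ln(0.000312)/13 = 8.07353/13

r ≈ 0.621 per hour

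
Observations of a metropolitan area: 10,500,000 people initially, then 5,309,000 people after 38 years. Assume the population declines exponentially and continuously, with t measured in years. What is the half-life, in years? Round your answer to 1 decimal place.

r = ln(5309000/10500000) / 38 = ln(0.50562) / 38 ≈ -0.017947 per year
half-life = ln 2 / |r| = 0.69315 / 0.017947

half-life ≈ 38.6 years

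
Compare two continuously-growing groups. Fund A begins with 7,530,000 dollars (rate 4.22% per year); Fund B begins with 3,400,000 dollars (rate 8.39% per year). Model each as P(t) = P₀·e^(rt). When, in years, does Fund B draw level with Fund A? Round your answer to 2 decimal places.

7530000·e^(0.0422t) = 3400000·e^(0.0839t)
7530000/3400000 = e^((0.0839 − 0.0422)t) → ln(2.21471) = 0.0417·t
t = 0.79512 / 0.0417

t ≈ 19.07 years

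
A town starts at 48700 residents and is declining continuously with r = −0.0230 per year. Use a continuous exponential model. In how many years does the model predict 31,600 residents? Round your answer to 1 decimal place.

31600 = 48700 · e^(-0.023·t)
t = ln(31600/48700) / -0.023 = ln(0.64887) / -0.023 = -0.43252 / -0.023

t ≈ 18.8 years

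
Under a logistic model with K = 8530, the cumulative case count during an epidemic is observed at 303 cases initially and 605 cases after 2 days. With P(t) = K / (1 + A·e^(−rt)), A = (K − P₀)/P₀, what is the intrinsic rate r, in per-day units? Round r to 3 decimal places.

r ≈ 0.364 per day

A = (8530 − 303)/303 = 27.15182
605 = 8530/(1 + 27.15182·e^(−r·2)) → e^(−2r) = (14.09917 − 1)/27.15182 = 0.482442
r = −ln(0.482442)/2 = 0.72889/2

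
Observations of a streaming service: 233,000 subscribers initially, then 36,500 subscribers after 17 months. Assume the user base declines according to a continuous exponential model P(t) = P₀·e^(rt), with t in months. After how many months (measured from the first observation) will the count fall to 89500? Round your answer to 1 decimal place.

t ≈ 8.8 months

r = ln(36500/233000) / 17 ≈ -0.109043 per month
t = ln(89500/233000) / r = -0.9568 / -0.109043 ≈ 8.775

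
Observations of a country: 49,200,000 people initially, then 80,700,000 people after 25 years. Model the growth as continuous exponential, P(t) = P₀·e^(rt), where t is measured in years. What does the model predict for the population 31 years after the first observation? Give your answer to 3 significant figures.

≈ 90,900,000 people

r = ln(80700000/49200000) / 25 ≈ 0.019794 per year
P(31) = 49200000 · e^(0.019794·31) = 49200000 · 1.84708 ≈ 90876492.89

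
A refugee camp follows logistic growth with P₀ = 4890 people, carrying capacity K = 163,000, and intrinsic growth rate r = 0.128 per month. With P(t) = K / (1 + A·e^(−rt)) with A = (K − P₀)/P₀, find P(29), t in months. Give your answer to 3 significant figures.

A = (163000 − 4890)/4890 = 32.33333
P(29) = 163000 / (1 + 32.33333·e^(−0.128·29)) = 163000 / (1 + 32.33333·0.024429)
= 163000 / 1.78986 ≈ 91068.65

≈ 91,100 people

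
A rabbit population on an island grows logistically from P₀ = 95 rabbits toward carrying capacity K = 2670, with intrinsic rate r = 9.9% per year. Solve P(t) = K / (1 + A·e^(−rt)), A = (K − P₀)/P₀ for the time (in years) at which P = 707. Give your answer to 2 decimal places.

A = (2670 − 95)/95 = 27.10526
707 = 2670/(1 + 27.10526·e^(−0.099t)) → 1 + 27.10526·e^(−0.099t) = 3.77652
e^(−0.099t) = 0.102435 → t = ln(9.76231)/0.099 = 2.27853/0.099

t ≈ 23.02 years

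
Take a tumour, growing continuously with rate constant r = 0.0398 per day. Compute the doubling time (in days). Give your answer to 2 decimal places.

doubling time ≈ 17.42 days

doubling time = ln(2) / |r| = 0.69315 / 0.0398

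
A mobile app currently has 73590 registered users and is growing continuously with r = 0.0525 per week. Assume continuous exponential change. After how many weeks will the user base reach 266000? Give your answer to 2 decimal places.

266000 = 73590 · e^(0.0525·t)
t = ln(266000/73590) / 0.0525 = ln(3.61462) / 0.0525 = 1.28499 / 0.0525

t ≈ 24.48 weeks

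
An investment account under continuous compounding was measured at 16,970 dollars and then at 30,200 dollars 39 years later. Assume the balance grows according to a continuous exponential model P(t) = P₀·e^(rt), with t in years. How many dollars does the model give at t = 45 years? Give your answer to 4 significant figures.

r = ln(30200/16970) / 39 ≈ 0.014779 per year
P(45) = 16970 · e^(0.014779·45) = 16970 · 1.94463 ≈ 33000.35

≈ 33,000 dollars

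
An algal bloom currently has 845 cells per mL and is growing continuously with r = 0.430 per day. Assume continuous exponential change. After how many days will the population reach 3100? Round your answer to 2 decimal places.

3100 = 845 · e^(0.43·t)
t = ln(3100/845) / 0.43 = ln(3.66864) / 0.43 = 1.29982 / 0.43

t ≈ 3.02 days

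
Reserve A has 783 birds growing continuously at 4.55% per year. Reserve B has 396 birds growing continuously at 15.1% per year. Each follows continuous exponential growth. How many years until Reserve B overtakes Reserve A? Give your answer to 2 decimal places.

783·e^(0.0455t) = 396·e^(0.151t)
783/396 = e^((0.151 − 0.0455)t) → ln(1.97727) = 0.1055·t
t = 0.68172 / 0.1055

t ≈ 6.46 years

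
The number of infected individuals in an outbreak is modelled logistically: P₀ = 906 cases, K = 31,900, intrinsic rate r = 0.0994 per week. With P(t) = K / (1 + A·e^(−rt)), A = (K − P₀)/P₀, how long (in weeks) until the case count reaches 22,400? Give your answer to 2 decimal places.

t ≈ 44.17 weeks

A = (31900 − 906)/906 = 34.20971
22400 = 31900/(1 + 34.20971·e^(−0.0994t)) → 1 + 34.20971·e^(−0.0994t) = 1.42411
e^(−0.0994t) = 0.012397 → t = ln(80.6629)/0.0994 = 4.39028/0.0994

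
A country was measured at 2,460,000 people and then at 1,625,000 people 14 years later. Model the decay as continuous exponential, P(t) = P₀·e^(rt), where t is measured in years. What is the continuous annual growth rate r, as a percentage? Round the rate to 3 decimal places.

1625000 = 2460000 · e^(r·14)
e^(14r) = 1625000/2460000 = 0.66057
r = ln(0.66057) / 14 = -0.41465 / 14

r ≈ -2.962% per year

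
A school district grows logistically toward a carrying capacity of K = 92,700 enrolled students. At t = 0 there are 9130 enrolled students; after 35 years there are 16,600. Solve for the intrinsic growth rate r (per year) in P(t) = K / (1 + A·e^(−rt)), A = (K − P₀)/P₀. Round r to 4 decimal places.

A = (92700 − 9130)/9130 = 9.15334
16600 = 92700/(1 + 9.15334·e^(−r·35)) → e^(−35r) = (5.58434 − 1)/9.15334 = 0.500838
r = −ln(0.500838)/35 = 0.69147/35

r ≈ 0.0198 per year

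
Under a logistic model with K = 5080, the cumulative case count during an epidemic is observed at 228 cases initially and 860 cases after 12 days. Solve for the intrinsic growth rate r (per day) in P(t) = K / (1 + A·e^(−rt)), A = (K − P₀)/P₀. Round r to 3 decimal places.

A = (5080 − 228)/228 = 21.2807
860 = 5080/(1 + 21.2807·e^(−r·12)) → e^(−12r) = (5.90698 − 1)/21.2807 = 0.230583
r = −ln(0.230583)/12 = 1.46714/12

r ≈ 0.122 per day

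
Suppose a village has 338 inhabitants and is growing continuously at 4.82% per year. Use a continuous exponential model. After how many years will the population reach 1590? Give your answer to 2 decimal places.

1590 = 338 · e^(0.0482·t)
t = ln(1590/338) / 0.0482 = ln(4.70414) / 0.0482 = 1.54844 / 0.0482

t ≈ 32.13 years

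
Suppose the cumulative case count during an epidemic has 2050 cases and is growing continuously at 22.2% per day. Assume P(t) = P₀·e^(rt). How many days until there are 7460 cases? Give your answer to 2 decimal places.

7460 = 2050 · e^(0.222·t)
t = ln(7460/2050) / 0.222 = ln(3.63902) / 0.222 = 1.29172 / 0.222

t ≈ 5.82 days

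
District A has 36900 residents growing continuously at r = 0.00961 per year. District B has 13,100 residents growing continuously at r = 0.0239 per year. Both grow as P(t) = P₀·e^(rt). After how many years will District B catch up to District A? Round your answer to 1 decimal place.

36900·e^(0.00961t) = 13100·e^(0.0239t)
36900/13100 = e^((0.0239 − 0.00961)t) → ln(2.81679) = 0.01429·t
t = 1.0356 / 0.01429

t ≈ 72.5 years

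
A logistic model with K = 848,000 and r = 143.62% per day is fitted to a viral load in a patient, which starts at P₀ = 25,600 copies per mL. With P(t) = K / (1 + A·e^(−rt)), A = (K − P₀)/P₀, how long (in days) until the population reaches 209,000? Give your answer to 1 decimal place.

t ≈ 1.6 days

A = (848000 − 25600)/25600 = 32.125
209000 = 848000/(1 + 32.125·e^(−1.4362t)) → 1 + 32.125·e^(−1.4362t) = 4.05742
e^(−1.4362t) = 0.095172 → t = ln(10.50724)/1.4362 = 2.35206/1.4362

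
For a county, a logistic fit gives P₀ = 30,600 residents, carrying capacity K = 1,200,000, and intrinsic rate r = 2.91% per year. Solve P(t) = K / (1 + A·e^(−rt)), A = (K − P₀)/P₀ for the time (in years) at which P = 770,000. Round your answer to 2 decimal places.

t ≈ 145.22 years

A = (1200000 − 30600)/30600 = 38.21569
770000 = 1200000/(1 + 38.21569·e^(−0.0291t)) → 1 + 38.21569·e^(−0.0291t) = 1.55844
e^(−0.0291t) = 0.014613 → t = ln(68.43274)/0.0291 = 4.22585/0.0291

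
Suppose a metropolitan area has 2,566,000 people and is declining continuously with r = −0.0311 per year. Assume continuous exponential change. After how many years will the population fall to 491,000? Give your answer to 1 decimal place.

491000 = 2566000 · e^(-0.0311·t)
t = ln(491000/2566000) / -0.0311 = ln(0.19135) / -0.0311 = -1.65366 / -0.0311

t ≈ 53.2 years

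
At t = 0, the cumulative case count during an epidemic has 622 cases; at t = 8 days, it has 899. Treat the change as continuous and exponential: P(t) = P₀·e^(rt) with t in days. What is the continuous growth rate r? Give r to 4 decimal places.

r ≈ 0.0460 per day

899 = 622 · e^(r·8)
e^(8r) = 899/622 = 1.44534
r = ln(1.44534) / 8 = 0.36834 / 8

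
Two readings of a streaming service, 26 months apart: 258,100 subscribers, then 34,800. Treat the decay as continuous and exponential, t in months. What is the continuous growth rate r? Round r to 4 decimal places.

r ≈ -0.0771 per month

34800 = 258100 · e^(r·26)
e^(26r) = 34800/258100 = 0.13483
r = ln(0.13483) / 26 = -2.00373 / 26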